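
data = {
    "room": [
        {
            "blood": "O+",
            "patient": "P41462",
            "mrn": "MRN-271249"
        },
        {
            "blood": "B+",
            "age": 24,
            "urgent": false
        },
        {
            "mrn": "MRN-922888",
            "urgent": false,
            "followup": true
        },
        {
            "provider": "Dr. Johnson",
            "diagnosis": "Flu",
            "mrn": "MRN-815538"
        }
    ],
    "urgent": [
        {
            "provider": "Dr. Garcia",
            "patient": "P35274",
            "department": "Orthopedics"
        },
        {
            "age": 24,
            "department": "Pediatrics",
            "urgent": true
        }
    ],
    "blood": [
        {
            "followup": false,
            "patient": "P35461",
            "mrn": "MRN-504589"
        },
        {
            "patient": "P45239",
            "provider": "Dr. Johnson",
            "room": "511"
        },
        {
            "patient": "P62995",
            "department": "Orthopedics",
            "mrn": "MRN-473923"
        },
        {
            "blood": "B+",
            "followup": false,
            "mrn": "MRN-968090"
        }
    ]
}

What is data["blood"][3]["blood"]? "B+"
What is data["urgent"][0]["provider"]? "Dr. Garcia"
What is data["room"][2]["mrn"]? "MRN-922888"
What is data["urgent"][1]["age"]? 24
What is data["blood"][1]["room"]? "511"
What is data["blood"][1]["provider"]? "Dr. Johnson"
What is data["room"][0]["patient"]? "P41462"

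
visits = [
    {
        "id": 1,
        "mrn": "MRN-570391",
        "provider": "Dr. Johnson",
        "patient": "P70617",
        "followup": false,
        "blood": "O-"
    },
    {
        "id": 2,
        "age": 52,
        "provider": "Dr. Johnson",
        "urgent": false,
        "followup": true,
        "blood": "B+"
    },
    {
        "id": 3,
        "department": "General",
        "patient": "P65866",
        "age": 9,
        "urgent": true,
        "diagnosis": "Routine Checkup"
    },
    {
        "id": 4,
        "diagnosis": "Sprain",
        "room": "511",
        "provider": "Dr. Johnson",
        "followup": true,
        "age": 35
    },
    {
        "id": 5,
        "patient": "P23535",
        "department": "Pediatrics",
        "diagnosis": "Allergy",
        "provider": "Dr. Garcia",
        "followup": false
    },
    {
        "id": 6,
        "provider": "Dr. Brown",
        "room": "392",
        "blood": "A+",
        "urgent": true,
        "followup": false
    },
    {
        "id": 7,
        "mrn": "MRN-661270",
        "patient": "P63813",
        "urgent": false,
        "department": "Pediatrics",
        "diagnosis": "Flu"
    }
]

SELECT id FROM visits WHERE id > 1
[2, 3, 4, 5, 6, 7]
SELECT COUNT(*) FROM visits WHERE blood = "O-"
1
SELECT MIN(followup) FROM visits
False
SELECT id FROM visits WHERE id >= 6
[6, 7]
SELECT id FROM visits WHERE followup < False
[]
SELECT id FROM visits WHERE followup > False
[2, 4]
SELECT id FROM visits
[1, 2, 3, 4, 5, 6, 7]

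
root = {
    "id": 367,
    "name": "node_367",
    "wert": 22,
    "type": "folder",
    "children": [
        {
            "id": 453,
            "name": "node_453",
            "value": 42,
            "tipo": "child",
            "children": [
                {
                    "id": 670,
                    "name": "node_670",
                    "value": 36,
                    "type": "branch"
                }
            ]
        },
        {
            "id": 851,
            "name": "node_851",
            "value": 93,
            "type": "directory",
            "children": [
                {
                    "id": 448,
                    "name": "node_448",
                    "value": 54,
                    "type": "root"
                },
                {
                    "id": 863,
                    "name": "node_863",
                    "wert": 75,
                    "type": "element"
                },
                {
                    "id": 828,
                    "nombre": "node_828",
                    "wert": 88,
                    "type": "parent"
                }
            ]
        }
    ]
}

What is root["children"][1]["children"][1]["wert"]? 75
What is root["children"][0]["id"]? 453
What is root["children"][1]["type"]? "directory"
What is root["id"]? 367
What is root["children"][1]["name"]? "node_851"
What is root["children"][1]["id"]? 851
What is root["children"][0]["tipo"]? "child"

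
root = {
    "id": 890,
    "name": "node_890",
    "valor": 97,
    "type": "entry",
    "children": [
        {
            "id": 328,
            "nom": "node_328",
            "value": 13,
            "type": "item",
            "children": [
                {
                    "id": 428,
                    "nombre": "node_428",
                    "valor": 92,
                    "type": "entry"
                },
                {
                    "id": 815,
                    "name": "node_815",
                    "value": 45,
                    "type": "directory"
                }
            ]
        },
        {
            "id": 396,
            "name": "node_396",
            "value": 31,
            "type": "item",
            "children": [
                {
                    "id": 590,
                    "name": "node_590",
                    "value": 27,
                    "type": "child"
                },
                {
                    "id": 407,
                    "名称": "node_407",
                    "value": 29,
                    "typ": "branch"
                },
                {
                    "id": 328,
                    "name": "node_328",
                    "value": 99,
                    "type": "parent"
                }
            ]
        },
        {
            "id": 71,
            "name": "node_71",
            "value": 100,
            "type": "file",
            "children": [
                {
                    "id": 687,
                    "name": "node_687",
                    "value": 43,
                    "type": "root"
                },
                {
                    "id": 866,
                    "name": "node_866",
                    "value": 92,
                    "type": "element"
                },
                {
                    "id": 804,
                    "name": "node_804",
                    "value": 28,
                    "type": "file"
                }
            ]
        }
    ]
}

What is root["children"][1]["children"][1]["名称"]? "node_407"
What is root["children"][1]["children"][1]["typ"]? "branch"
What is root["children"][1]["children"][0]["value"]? 27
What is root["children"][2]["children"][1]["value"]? 92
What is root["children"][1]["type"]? "item"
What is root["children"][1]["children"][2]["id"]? 328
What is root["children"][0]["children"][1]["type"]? "directory"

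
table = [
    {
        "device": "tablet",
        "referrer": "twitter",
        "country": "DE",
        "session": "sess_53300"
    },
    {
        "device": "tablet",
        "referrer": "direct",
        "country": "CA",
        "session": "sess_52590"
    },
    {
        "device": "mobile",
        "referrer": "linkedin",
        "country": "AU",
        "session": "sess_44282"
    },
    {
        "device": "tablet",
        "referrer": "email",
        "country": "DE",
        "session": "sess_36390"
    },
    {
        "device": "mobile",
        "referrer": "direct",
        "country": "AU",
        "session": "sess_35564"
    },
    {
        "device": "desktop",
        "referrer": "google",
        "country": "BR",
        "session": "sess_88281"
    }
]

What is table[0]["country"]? "DE"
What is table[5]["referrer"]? "google"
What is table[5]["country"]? "BR"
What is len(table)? 6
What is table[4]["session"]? "sess_35564"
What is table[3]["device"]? "tablet"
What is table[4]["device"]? "mobile"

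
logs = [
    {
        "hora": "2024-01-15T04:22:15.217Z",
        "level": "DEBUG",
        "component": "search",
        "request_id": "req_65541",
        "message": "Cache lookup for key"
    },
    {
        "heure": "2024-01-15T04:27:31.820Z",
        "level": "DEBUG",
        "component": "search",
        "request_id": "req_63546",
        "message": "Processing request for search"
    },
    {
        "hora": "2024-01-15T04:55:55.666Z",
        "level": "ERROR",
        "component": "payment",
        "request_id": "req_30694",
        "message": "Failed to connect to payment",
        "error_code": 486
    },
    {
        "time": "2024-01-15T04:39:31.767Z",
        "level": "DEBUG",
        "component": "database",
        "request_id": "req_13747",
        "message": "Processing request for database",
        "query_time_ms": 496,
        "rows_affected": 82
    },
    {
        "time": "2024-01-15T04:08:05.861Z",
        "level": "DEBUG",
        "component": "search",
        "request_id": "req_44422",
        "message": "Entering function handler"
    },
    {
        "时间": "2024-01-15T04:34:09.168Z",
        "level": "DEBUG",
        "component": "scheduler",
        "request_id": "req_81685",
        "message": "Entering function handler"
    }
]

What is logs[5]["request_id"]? "req_81685"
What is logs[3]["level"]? "DEBUG"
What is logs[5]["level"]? "DEBUG"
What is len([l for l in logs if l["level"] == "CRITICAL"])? 0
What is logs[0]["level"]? "DEBUG"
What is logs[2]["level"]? "ERROR"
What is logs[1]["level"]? "DEBUG"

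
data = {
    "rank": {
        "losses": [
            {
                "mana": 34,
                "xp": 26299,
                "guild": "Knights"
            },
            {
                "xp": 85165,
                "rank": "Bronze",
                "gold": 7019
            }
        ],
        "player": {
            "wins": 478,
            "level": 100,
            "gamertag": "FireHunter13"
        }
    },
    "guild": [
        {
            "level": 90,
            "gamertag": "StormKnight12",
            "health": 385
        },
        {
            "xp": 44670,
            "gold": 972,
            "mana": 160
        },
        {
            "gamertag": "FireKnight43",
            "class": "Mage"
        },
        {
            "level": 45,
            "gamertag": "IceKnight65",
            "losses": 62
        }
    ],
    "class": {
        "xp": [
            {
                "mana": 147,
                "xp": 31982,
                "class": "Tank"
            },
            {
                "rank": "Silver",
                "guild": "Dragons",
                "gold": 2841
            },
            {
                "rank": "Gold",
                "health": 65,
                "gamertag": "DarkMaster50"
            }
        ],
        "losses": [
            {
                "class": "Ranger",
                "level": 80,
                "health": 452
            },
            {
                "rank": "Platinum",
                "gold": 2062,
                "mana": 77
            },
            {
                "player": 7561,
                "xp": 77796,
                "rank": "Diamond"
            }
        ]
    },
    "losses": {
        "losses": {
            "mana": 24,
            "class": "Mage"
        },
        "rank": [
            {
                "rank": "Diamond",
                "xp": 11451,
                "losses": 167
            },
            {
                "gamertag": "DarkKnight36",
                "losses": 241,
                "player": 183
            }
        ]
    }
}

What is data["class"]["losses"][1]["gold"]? 2062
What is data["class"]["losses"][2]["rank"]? "Diamond"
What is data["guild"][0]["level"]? 90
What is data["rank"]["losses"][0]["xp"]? 26299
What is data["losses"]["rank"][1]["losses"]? 241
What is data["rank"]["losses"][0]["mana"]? 34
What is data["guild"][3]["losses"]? 62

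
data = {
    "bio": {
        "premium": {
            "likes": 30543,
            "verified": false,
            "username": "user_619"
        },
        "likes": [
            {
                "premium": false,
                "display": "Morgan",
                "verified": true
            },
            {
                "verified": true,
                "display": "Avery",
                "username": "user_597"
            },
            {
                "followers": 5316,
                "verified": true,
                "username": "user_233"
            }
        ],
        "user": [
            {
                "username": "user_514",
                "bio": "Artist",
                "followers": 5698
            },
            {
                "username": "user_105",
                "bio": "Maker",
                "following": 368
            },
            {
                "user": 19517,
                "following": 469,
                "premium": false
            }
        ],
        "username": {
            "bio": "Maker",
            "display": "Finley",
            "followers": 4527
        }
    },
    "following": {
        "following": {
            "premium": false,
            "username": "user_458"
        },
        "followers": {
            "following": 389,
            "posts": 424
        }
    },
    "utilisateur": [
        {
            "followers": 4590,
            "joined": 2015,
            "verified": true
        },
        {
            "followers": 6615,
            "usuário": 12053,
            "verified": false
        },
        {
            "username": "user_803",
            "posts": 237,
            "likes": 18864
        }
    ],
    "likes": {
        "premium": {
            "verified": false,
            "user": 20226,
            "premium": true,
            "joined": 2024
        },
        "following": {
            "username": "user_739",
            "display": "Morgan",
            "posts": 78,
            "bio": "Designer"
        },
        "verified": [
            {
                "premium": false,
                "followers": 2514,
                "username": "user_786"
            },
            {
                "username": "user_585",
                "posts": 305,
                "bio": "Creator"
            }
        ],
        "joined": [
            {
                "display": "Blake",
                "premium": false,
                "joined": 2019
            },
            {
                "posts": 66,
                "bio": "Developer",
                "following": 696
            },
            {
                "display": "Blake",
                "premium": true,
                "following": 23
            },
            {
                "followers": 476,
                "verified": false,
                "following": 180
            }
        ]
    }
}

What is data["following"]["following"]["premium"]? False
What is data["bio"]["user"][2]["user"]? 19517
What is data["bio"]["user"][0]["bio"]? "Artist"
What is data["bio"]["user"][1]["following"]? 368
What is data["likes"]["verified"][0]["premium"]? False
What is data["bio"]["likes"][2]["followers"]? 5316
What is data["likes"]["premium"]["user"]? 20226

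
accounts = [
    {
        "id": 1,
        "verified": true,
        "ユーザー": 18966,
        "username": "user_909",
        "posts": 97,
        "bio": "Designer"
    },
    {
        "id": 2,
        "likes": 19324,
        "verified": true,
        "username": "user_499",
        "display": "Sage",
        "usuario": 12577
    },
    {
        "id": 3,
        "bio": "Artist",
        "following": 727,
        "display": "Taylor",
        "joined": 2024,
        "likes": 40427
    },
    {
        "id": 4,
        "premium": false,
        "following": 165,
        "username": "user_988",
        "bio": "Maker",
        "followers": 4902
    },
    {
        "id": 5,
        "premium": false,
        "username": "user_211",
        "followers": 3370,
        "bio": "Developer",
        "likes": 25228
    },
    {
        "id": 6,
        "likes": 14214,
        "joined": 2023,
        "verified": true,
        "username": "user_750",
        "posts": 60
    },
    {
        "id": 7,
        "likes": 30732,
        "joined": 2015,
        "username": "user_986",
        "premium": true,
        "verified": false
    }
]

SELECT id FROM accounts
[1, 2, 3, 4, 5, 6, 7]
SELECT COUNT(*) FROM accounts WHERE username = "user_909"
1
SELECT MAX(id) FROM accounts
7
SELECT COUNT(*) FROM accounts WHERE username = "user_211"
1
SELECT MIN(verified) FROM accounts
False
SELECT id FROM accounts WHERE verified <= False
[7]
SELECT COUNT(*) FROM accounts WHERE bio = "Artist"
1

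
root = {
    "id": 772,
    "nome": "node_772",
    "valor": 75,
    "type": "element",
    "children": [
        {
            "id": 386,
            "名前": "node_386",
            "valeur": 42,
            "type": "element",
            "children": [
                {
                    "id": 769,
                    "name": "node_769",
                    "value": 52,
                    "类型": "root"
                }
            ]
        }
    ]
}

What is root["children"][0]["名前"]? "node_386"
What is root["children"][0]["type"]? "element"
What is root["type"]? "element"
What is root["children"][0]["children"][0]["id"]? 769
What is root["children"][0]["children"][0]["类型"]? "root"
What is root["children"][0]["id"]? 386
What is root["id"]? 772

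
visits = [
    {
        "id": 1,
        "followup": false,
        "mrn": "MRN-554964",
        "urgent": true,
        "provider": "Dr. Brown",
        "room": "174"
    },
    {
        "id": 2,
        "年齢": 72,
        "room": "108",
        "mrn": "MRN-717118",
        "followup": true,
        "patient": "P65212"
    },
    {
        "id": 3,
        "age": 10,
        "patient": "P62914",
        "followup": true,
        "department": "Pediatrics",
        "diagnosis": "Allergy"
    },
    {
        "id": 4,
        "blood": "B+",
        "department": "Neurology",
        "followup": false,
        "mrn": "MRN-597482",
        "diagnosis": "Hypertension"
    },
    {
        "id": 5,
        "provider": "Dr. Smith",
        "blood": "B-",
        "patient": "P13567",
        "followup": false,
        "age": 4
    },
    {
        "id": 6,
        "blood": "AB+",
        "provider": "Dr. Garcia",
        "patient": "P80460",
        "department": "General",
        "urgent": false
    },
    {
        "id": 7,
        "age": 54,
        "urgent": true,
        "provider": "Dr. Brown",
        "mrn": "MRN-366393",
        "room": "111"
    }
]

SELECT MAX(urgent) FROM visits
True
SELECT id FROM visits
[1, 2, 3, 4, 5, 6, 7]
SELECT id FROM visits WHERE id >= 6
[6, 7]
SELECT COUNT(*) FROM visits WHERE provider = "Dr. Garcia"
1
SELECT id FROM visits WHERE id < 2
[1]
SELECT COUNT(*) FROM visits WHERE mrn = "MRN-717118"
1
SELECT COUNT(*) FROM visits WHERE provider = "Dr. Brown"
2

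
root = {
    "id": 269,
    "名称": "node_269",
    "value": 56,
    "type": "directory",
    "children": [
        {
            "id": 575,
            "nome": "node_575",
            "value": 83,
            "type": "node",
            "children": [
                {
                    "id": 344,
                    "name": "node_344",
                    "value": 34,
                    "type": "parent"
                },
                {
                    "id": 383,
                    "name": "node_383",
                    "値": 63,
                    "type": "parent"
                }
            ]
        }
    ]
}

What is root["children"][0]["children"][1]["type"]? "parent"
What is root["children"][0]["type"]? "node"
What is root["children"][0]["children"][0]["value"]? 34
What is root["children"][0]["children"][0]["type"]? "parent"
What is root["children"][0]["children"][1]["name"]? "node_383"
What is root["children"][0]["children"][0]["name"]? "node_344"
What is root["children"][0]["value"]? 83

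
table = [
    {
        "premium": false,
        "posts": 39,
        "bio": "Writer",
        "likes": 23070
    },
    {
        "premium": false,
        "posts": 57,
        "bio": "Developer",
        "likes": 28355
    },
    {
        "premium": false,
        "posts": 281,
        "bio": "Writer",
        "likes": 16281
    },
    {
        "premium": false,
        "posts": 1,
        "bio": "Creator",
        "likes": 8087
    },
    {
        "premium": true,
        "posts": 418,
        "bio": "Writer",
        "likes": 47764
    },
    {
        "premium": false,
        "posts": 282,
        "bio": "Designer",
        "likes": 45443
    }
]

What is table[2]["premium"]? False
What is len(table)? 6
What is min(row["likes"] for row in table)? 8087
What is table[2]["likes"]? 16281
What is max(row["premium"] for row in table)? True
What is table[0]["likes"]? 23070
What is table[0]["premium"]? False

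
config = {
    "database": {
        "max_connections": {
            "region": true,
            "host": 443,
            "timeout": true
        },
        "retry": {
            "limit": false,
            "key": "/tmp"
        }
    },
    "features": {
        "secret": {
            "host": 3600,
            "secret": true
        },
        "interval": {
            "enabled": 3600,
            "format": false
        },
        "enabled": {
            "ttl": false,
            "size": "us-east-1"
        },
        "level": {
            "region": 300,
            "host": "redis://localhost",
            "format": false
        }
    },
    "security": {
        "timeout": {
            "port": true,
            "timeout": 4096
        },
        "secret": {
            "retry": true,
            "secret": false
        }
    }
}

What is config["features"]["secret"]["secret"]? True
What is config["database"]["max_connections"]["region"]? True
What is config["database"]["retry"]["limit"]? False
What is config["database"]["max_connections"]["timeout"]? True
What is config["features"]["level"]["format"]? False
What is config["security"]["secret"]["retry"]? True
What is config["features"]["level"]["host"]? "redis://localhost"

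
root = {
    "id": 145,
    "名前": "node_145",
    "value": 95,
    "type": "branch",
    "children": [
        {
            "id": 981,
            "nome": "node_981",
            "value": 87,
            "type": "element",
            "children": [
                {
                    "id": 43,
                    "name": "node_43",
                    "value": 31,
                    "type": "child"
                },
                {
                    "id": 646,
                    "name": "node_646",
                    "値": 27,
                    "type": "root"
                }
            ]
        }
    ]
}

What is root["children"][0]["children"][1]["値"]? 27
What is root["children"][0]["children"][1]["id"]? 646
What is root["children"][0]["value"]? 87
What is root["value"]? 95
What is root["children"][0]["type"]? "element"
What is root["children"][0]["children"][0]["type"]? "child"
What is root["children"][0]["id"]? 981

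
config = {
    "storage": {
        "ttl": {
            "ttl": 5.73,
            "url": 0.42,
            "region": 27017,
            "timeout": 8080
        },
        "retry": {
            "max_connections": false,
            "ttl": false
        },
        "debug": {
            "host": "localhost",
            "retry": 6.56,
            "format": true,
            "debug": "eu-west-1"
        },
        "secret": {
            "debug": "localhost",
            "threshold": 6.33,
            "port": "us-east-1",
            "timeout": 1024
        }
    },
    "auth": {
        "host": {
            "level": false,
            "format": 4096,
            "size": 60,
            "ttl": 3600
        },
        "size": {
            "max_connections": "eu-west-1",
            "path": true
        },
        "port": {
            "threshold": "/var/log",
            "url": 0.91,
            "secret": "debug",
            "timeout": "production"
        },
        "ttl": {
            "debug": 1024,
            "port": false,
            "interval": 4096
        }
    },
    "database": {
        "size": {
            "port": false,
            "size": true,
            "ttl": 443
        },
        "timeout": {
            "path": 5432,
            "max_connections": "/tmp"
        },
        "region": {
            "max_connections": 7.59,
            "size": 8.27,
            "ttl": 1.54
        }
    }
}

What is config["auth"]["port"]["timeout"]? "production"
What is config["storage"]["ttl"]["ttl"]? 5.73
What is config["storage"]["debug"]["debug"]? "eu-west-1"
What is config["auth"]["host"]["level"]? False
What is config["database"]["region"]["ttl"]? 1.54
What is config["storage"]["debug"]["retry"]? 6.56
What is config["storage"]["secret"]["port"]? "us-east-1"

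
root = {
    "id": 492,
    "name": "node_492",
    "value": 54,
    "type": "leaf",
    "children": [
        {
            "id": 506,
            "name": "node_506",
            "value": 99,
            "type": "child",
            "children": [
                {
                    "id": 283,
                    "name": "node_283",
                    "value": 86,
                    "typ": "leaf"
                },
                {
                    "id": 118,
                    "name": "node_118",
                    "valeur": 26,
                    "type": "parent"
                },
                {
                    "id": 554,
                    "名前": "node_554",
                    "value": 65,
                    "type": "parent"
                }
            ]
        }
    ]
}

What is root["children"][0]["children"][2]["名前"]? "node_554"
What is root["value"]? 54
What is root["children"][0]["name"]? "node_506"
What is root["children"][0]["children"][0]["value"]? 86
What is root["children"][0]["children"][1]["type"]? "parent"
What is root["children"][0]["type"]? "child"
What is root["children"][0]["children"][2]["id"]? 554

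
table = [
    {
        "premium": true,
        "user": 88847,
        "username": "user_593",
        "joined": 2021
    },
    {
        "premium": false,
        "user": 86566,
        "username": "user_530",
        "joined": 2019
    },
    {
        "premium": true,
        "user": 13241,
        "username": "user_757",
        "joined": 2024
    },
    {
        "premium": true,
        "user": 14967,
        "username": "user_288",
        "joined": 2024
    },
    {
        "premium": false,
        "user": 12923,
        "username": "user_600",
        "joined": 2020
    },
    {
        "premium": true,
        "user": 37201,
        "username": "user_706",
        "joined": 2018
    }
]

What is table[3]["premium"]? True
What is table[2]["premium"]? True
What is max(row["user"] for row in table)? 88847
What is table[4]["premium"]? False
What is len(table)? 6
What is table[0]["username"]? "user_593"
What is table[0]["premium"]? True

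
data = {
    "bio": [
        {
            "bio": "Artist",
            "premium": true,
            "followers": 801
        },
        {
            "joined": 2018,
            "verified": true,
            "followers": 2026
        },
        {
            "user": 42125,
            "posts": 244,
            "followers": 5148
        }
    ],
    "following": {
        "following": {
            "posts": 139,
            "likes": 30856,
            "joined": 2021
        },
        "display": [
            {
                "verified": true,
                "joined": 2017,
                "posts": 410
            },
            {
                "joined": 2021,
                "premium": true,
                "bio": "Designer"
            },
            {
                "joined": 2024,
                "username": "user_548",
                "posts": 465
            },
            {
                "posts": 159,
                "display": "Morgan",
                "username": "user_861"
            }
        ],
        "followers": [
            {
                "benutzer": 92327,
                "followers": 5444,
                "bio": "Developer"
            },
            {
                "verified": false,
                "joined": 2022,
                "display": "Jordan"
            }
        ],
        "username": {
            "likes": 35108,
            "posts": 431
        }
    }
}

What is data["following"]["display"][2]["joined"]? 2024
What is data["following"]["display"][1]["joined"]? 2021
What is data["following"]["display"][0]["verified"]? True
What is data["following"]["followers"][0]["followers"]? 5444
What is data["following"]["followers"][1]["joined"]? 2022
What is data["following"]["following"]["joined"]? 2021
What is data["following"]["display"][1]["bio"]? "Designer"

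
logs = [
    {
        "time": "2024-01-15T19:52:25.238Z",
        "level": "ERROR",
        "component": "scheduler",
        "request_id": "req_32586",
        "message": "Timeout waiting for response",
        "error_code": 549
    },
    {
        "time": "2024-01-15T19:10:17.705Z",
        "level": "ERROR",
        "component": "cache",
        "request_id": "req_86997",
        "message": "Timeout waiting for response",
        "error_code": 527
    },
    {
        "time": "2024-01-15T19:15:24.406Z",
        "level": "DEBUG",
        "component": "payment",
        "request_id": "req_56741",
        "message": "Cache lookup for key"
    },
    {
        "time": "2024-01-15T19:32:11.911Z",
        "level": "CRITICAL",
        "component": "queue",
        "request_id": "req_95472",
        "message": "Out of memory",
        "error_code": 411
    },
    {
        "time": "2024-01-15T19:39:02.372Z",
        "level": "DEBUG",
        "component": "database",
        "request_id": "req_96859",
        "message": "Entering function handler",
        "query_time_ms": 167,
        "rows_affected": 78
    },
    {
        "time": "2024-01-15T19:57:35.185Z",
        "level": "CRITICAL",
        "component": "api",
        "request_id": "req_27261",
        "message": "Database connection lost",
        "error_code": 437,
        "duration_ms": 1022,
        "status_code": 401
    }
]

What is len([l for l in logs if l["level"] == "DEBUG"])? 2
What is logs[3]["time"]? "2024-01-15T19:32:11.911Z"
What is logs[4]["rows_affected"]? 78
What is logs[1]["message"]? "Timeout waiting for response"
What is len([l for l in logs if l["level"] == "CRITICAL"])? 2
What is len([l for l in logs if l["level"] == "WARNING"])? 0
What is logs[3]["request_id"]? "req_95472"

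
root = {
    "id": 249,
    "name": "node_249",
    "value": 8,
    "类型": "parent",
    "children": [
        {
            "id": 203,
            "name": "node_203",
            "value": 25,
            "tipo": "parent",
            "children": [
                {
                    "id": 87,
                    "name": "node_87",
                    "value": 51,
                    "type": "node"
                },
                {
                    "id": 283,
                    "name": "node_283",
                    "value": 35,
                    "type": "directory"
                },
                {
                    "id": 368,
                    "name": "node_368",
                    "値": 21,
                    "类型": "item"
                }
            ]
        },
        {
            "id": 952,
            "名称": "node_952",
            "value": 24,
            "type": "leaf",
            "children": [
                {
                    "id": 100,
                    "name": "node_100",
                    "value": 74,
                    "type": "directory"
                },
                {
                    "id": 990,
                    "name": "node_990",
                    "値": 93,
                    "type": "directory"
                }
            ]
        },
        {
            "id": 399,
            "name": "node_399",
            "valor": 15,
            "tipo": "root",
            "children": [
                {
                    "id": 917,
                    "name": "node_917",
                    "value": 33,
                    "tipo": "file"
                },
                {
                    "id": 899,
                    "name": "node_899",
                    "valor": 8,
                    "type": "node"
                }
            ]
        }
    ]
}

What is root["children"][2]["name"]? "node_399"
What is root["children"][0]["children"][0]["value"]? 51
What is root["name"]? "node_249"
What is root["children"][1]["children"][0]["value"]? 74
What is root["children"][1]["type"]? "leaf"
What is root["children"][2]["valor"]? 15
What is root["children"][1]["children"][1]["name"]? "node_990"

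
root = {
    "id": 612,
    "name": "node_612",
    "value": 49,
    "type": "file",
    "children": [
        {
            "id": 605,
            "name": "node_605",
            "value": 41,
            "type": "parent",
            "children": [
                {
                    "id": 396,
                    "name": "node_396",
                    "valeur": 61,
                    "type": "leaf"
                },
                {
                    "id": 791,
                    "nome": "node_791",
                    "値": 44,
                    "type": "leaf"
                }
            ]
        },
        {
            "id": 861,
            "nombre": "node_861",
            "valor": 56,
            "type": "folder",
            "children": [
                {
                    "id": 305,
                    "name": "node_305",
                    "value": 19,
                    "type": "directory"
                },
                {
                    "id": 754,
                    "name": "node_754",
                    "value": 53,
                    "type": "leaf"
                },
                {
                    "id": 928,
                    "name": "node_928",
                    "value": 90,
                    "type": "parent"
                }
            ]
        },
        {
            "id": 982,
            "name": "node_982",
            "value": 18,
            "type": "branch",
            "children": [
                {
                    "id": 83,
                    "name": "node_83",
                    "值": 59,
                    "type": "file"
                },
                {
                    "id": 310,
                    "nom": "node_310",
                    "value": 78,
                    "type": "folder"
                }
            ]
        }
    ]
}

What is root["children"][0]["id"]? 605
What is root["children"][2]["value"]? 18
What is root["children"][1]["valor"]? 56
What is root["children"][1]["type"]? "folder"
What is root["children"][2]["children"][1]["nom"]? "node_310"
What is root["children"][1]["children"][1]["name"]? "node_754"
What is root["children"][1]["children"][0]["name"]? "node_305"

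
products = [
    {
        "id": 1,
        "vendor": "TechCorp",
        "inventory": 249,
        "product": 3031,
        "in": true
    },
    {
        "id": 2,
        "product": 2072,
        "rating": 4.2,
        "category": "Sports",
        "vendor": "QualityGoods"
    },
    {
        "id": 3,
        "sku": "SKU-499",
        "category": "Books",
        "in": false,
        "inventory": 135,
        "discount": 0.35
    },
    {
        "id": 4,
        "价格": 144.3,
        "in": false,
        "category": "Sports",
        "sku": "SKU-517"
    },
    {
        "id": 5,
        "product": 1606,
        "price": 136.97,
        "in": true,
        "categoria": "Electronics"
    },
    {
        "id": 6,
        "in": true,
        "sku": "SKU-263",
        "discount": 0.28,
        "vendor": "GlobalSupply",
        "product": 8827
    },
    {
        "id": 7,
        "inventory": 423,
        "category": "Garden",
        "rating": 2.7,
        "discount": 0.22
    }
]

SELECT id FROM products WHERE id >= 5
[5, 6, 7]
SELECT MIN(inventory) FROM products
135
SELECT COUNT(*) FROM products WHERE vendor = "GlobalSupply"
1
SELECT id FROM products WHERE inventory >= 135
[1, 3, 7]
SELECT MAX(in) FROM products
True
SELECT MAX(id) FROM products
7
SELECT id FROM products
[1, 2, 3, 4, 5, 6, 7]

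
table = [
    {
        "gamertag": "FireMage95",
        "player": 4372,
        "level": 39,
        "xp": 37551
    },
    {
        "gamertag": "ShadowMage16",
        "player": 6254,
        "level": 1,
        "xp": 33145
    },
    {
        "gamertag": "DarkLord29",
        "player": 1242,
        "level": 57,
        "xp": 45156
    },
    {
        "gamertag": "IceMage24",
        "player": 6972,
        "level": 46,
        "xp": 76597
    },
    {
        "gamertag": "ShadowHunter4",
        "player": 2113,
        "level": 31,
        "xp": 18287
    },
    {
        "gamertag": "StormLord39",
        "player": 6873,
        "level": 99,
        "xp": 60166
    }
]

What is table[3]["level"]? 46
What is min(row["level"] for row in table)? 1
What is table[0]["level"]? 39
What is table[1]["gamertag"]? "ShadowMage16"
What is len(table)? 6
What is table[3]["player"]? 6972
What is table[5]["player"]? 6873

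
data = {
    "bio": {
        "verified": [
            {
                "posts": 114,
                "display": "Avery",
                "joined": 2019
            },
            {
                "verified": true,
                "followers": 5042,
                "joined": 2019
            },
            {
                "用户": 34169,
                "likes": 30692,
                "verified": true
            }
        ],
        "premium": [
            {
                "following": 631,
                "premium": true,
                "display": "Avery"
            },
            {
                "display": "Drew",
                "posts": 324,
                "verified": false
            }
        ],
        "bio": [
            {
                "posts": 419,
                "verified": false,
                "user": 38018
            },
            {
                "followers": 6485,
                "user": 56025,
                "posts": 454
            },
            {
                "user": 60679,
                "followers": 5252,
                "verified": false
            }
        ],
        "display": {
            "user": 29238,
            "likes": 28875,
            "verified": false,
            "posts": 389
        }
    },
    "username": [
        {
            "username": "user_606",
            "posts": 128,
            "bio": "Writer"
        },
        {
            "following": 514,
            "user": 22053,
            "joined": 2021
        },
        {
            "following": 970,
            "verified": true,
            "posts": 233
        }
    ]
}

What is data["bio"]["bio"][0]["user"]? 38018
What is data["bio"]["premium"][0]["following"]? 631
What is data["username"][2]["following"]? 970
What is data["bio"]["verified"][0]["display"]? "Avery"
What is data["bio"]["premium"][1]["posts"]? 324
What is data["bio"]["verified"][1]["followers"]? 5042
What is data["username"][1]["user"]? 22053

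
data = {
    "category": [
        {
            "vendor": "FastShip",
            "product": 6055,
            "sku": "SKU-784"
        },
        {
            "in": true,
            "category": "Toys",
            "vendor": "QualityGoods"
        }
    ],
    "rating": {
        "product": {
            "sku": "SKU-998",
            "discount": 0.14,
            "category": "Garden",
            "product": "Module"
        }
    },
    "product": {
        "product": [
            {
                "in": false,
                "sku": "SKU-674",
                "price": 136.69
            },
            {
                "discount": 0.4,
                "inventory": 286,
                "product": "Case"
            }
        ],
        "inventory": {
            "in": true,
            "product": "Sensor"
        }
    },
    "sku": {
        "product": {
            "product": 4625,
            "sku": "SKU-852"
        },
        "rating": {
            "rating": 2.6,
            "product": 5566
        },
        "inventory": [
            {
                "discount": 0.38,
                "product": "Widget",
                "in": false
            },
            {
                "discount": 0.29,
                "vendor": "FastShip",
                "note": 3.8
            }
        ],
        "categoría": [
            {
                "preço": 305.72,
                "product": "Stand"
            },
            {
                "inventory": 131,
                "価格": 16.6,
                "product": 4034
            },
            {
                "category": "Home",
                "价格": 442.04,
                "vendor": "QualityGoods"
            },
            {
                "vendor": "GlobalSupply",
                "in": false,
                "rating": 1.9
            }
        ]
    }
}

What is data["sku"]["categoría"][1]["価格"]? 16.6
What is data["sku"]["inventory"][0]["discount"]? 0.38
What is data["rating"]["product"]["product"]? "Module"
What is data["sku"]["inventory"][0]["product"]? "Widget"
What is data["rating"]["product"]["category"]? "Garden"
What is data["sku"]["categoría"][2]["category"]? "Home"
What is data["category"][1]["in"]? True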